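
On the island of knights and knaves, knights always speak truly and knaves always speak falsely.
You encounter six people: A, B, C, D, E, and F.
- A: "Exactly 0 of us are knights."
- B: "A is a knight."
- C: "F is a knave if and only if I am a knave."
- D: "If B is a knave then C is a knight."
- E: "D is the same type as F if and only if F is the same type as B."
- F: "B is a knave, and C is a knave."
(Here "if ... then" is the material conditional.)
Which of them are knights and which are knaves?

Knights: E and F. Knaves: A, B, C, and D.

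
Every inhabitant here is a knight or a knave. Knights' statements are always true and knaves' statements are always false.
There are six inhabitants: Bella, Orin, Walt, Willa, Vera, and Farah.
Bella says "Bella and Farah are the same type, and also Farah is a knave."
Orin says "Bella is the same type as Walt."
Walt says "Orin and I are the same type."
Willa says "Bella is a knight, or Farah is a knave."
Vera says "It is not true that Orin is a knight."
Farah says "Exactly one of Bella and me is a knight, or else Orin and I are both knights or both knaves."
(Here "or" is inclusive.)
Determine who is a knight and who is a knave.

Bella (knave): "Bella and Farah are the same type, and also Farah is a knave" — False. ✓
As a knight, Orin's statement "Bella is the same type as Walt" should be True; it is.
As a knave, Walt's statement "Orin and I are the same type" should be False; it is.
Willa is a knave, so "Bella is a knight, or Farah is a knave" must be False — and it is.
Vera (knave): "it is not true that Orin is a knight" — False. ✓
Since Farah is a knight, "exactly one of Bella and me is a knight, or else Orin and I are both knights or both knaves" needs to be True, which holds.

Bella is a knave, Orin is a knight, Walt is a knave, Willa is a knave, Vera is a knave, and Farah is a knight.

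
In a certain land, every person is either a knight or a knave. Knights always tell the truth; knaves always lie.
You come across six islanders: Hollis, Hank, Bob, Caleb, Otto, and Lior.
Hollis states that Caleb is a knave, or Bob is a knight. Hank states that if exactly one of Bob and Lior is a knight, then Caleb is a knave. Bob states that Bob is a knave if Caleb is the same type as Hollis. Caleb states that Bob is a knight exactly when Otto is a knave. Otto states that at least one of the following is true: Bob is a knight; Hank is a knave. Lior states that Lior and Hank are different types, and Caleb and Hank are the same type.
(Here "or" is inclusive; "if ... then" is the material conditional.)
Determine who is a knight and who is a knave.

Knights: Hollis, Hank, Bob, and Otto. Knaves: Caleb and Lior.

Since Hollis is a knight, "Caleb is a knave, or Bob is a knight" needs to be true, which holds.
Hank (knight): "if exactly one of Bob and Lior is a knight, then Caleb is a knave" — true. ✓
Since Bob is a knight, "Bob is a knave if Caleb is the same type as Hollis" needs to be true, which holds.
As a knave, Caleb's statement "Bob is a knight exactly when Otto is a knave" should be false; it is.
Otto is a knight, and the claim "at least one of the following is true: Bob is a knight; Hank is a knave" is indeed true.
Lior (knave): "Lior and Hank are different types, and Caleb and Hank are the same type" — false. ✓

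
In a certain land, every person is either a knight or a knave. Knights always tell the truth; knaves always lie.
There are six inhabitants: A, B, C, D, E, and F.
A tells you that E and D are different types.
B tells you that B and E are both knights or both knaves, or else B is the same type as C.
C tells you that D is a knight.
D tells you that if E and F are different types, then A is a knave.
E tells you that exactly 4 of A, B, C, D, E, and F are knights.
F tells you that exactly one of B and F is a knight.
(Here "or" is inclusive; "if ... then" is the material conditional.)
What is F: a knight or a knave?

F is a knight.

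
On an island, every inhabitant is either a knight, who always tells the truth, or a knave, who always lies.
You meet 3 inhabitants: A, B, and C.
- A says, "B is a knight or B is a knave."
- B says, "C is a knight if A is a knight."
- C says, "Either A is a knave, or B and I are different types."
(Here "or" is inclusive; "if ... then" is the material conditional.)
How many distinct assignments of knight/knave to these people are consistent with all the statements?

1

Consistent assignments:
  A=knight, B=knave, C=knave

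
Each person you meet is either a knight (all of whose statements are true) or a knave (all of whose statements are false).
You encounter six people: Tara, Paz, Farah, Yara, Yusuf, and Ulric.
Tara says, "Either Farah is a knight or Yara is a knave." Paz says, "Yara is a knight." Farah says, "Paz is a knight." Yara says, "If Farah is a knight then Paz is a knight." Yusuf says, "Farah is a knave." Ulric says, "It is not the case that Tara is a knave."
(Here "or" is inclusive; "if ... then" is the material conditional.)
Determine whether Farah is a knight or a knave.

Farah is a knight.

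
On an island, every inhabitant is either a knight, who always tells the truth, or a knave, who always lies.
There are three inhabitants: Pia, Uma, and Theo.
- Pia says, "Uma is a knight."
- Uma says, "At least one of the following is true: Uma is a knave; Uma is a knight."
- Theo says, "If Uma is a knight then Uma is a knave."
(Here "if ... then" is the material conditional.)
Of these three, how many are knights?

The unique consistent assignment is Pia=knight, Uma=knight, Theo=knave.
That has 2 knights.

2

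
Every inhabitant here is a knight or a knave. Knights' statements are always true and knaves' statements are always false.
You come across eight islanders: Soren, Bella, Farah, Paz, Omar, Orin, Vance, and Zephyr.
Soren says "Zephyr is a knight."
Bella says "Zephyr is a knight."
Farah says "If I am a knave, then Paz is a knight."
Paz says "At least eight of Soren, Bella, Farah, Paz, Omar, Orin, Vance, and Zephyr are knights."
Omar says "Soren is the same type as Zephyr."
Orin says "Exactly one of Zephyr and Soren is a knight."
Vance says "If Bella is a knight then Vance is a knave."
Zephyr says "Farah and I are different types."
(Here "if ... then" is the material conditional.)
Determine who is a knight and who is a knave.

Knights: Omar and Vance. Knaves: Soren, Bella, Farah, Paz, Orin, and Zephyr.

Soren is a knave; "Zephyr is a knight" is False, as required.
Bella is a knave, and the claim "Zephyr is a knight" is indeed False.
Farah is a knave; "if I am a knave, then Paz is a knight" is False, as required.
Paz is a knave, so "at least eight of Soren, Bella, Farah, Paz, Omar, Orin, Vance, and Zephyr are knights" must be False — and it is.
Omar is a knight, and the claim "Soren is the same type as Zephyr" is indeed true.
Since Orin is a knave, "exactly one of Zephyr and Soren is a knight" needs to be False, which holds.
Vance (knight): "if Bella is a knight then Vance is a knave" — true. ✓
Zephyr is a knave, so "Farah and I are different types" must be False — and it is.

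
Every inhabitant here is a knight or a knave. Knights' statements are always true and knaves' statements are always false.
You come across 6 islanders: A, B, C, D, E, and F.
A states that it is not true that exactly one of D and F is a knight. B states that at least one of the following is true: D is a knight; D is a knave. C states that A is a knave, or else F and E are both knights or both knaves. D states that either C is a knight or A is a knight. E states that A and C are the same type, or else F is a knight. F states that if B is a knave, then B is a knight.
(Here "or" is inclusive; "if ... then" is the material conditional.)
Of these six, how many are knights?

6

The unique consistent assignment is A=knight, B=knight, C=knight, D=knight, E=knight, F=knight.
That has 6 knights.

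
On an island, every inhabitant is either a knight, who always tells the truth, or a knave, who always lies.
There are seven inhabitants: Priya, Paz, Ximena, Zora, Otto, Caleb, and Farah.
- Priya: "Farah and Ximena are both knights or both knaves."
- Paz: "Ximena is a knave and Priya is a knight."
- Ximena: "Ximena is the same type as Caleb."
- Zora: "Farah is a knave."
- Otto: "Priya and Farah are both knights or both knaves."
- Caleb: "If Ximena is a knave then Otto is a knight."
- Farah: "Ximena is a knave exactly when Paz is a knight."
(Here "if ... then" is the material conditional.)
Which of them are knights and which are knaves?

Knights: Priya, Ximena, Otto, Caleb, and Farah. Knaves: Paz and Zora.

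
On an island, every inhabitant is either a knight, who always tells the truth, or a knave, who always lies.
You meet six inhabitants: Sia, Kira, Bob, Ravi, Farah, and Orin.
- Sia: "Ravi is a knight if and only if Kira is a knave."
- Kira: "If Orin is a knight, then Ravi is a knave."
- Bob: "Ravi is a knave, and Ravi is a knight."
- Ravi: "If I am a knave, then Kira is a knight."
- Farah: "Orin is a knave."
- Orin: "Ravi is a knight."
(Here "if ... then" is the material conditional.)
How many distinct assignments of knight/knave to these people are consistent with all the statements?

Consistent assignments:
  Sia=knight, Kira=knave, Bob=knave, Ravi=knight, Farah=knave, Orin=knight

1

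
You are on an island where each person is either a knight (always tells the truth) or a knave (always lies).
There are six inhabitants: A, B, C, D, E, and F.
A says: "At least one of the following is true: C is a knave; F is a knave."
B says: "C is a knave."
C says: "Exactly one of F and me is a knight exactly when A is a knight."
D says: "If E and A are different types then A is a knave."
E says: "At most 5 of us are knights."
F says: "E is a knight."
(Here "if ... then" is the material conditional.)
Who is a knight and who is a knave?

A is a knave, B is a knave, C is a knight, D is a knight, E is a knight, and F is a knight.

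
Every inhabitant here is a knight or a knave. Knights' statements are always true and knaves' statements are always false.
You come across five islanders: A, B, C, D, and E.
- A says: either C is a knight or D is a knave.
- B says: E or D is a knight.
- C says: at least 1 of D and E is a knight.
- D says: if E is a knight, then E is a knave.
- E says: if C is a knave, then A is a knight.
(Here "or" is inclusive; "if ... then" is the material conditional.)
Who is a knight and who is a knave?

A is a knight, B is a knight, C is a knight, D is a knave, and E is a knight.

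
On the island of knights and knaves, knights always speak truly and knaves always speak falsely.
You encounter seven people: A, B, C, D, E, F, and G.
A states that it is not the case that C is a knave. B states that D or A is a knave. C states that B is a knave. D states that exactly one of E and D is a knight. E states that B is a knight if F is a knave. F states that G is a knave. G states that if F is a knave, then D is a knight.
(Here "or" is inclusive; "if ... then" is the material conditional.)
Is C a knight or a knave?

C is a knight.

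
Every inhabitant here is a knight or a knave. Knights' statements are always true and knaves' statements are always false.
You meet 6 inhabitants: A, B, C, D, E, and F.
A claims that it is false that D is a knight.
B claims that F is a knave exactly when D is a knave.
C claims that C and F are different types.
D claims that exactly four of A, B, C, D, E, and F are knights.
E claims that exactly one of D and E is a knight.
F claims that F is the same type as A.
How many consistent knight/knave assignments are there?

Consistent assignments:
  A=knight, B=knight, C=knight, D=knave, E=knave, F=knave
  A=knight, B=knight, C=knave, D=knave, E=knight, F=knave
  A=knight, B=knight, C=knave, D=knave, E=knave, F=knave

3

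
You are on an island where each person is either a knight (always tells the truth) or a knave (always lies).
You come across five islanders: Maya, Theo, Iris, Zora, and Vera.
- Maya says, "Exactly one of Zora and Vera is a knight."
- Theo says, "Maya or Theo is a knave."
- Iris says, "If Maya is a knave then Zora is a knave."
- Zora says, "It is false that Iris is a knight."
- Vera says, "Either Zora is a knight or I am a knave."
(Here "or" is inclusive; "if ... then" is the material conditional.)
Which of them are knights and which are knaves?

Maya is a knave, Theo is a knight, Iris is a knave, Zora is a knight, and Vera is a knight.

Suppose Maya is a knight. Then Maya's statement "exactly one of Zora and Vera is a knight" would have to be true. Checking the 16 ways to assign the others, none is consistent with every speaker.
(For instance, with Theo=knight, Iris=knave, Zora=knight, Vera=knight, Maya's claim "exactly one of Zora and Vera is a knight" comes out false where it would need to be true.)
So Maya must be a knave, making "exactly one of Zora and Vera is a knight" false. Taking Maya=knave, Theo=knight, Iris=knave, Zora=knight, Vera=knight, each remaining statement checks out:
  Theo (knight): "Maya or Theo is a knave" — true. ✓
  Iris (knave): "if Maya is a knave then Zora is a knave" — false. ✓
  Zora (knight): "it is false that Iris is a knight" — true. ✓
  Vera (knight): "either Zora is a knight or I am a knave" — true. ✓
This is the unique consistent assignment.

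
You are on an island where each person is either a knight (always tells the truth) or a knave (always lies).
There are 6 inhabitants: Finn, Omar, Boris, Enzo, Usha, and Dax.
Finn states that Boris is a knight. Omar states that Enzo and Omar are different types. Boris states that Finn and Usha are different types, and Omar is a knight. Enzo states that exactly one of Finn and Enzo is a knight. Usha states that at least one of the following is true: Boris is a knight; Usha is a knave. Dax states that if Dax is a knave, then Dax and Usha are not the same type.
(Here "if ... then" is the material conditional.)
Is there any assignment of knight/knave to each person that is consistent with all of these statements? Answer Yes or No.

No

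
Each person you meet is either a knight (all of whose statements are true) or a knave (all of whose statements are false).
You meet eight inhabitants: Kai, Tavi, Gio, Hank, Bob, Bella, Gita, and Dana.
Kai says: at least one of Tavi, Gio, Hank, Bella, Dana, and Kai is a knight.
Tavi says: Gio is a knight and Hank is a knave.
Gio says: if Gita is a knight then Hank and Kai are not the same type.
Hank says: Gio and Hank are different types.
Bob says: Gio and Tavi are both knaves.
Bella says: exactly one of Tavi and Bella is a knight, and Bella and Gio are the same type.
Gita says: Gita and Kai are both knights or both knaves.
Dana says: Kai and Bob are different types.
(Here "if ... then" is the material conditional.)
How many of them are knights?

The unique consistent assignment is Kai=knight, Tavi=knave, Gio=knave, Hank=knight, Bob=knight, Bella=knave, Gita=knight, Dana=knave.
That has 4 knights.

4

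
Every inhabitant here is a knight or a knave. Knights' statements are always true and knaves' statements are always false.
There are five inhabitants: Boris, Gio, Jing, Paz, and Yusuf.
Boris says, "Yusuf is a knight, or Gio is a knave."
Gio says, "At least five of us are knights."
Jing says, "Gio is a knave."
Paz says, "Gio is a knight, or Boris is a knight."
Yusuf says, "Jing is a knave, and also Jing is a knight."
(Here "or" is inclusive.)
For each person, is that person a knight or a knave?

Boris is a knight; "Yusuf is a knight, or Gio is a knave" is True, as required.
Gio is a knave, and the claim "at least five of us are knights" is indeed false.
As a knight, Jing's statement "Gio is a knave" should be True; it is.
Paz (knight): "Gio is a knight, or Boris is a knight" — True. ✓
Yusuf is a knave, so "Jing is a knave, and also Jing is a knight" must be false — and it is.

Boris is a knight, Gio is a knave, Jing is a knight, Paz is a knight, and Yusuf is a knave.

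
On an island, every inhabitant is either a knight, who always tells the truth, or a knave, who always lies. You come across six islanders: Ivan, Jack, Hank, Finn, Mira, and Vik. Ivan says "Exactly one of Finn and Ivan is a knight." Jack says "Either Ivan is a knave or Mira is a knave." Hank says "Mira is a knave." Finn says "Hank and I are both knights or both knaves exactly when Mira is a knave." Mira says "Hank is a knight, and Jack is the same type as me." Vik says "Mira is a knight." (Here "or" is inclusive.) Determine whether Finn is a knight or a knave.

Consistent assignments: {Ivan=knight, Jack=knight, Hank=knight, Finn=knave, Mira=knave, Vik=knave}; {Ivan=knave, Jack=knight, Hank=knight, Finn=knave, Mira=knave, Vik=knave}
In every consistent assignment, Finn is a knave.

Finn is a knave.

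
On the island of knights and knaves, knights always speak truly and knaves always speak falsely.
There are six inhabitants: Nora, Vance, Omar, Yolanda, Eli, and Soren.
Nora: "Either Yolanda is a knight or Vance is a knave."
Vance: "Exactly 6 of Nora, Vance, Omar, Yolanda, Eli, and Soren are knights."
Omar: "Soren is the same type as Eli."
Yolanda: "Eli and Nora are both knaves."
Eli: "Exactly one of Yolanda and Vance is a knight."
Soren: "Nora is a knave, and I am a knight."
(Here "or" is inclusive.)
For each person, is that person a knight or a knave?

Nora is a knight, Vance is a knave, Omar is a knight, Yolanda is a knave, Eli is a knave, and Soren is a knave.

Nora is a knight; "either Yolanda is a knight or Vance is a knave" is True, as required.
Vance (knave): "exactly 6 of Nora, Vance, Omar, Yolanda, Eli, and Soren are knights" — False. ✓
Omar is a knight, and the claim "Soren is the same type as Eli" is indeed True.
Yolanda (knave): "Eli and Nora are both knaves" — False. ✓
Eli is a knave, so "exactly one of Yolanda and Vance is a knight" must be False — and it is.
Soren is a knave, and the claim "Nora is a knave, and I am a knight" is indeed False.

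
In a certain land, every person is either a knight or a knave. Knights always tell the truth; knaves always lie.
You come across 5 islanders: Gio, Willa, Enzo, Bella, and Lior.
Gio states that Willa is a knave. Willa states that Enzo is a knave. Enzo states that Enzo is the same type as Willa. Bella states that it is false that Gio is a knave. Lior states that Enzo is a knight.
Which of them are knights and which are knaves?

Gio is a knave, Willa is a knight, Enzo is a knave, Bella is a knave, and Lior is a knave.

Suppose Gio is a knight. Then Gio's statement "Willa is a knave" would have to be true. Checking the 16 ways to assign the others, none is consistent with every speaker.
(For instance, with Willa=knight, Enzo=knave, Bella=knave, Lior=knave, Gio's claim "Willa is a knave" comes out false where it would need to be true.)
So Gio must be a knave, making "Willa is a knave" false. Taking Gio=knave, Willa=knight, Enzo=knave, Bella=knave, Lior=knave, each remaining statement checks out:
  Willa (knight): "Enzo is a knave" — true. ✓
  Enzo (knave): "Enzo is the same type as Willa" — false. ✓
  Bella (knave): "it is false that Gio is a knave" — false. ✓
  Lior (knave): "Enzo is a knight" — false. ✓
This is the unique consistent assignment.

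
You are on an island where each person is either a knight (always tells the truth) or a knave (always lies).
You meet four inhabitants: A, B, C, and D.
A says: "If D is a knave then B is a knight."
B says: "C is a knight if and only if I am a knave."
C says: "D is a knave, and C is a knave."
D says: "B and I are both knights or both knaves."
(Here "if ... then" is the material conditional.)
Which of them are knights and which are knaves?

As a knight, A's statement "if D is a knave then B is a knight" should be True; it is.
As a knight, B's statement "C is a knight if and only if I am a knave" should be True; it is.
C (knave): "D is a knave, and C is a knave" — false. ✓
D is a knight; "B and I are both knights or both knaves" is True, as required.

Knights: A, B, and D. Knaves: C.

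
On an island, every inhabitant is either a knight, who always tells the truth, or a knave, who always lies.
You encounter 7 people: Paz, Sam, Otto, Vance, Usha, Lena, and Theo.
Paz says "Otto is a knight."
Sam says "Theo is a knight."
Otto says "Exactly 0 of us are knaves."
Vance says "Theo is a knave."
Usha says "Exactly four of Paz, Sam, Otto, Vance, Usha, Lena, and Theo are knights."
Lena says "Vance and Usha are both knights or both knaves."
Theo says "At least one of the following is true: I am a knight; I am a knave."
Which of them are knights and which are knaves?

Knights: Sam, Lena, and Theo. Knaves: Paz, Otto, Vance, and Usha.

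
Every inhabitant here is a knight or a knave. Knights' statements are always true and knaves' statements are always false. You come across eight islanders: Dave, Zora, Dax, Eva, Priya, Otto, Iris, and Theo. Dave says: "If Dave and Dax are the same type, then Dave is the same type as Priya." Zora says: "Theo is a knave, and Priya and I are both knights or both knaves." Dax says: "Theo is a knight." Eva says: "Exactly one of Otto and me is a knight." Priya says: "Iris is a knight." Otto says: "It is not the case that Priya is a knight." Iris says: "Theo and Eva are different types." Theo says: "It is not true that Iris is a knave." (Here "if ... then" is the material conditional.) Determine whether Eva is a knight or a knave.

Eva is a knave.

Consistent assignments: {Dave=knight, Zora=knave, Dax=knight, Eva=knave, Priya=knight, Otto=knave, Iris=knight, Theo=knight}
In every consistent assignment, Eva is a knave.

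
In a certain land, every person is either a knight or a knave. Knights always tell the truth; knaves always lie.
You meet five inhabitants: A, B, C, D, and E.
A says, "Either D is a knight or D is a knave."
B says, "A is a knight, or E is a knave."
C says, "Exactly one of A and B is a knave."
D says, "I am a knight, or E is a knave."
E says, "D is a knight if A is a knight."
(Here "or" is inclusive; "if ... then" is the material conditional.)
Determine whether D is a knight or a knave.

Consistent assignments: {A=knight, B=knight, C=knave, D=knight, E=knight}
In every consistent assignment, D is a knight.

D is a knight.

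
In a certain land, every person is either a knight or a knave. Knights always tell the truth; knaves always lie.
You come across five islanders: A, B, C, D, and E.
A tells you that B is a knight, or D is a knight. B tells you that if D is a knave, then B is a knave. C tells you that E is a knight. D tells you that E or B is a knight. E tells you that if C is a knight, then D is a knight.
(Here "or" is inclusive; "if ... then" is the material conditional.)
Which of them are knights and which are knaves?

Since A is a knight, "B is a knight, or D is a knight" needs to be True, which holds.
As a knight, B's statement "if D is a knave, then B is a knave" should be True; it is.
C is a knight; "E is a knight" is True, as required.
D is a knight, so "E or B is a knight" must be True — and it is.
E is a knight, so "if C is a knight, then D is a knight" must be True — and it is.

A is a knight, B is a knight, C is a knight, D is a knight, and E is a knight.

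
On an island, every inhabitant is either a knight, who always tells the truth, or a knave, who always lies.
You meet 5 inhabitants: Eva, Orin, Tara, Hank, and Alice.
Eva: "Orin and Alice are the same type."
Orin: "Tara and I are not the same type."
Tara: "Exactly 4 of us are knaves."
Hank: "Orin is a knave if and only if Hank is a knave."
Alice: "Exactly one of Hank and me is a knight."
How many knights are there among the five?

The unique consistent assignment is Eva=knight, Orin=knight, Tara=knave, Hank=knave, Alice=knight.
That has 3 knights.

3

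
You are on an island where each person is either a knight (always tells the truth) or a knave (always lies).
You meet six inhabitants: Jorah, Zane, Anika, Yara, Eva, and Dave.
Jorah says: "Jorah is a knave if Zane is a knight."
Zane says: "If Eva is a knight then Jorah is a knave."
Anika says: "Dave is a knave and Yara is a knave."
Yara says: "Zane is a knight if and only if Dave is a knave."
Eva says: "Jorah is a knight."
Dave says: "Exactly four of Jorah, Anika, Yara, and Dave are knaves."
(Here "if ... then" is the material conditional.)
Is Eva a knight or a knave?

Consistent assignments: {Jorah=knight, Zane=knave, Anika=knight, Yara=knave, Eva=knight, Dave=knave}
In every consistent assignment, Eva is a knight.

Eva is a knight.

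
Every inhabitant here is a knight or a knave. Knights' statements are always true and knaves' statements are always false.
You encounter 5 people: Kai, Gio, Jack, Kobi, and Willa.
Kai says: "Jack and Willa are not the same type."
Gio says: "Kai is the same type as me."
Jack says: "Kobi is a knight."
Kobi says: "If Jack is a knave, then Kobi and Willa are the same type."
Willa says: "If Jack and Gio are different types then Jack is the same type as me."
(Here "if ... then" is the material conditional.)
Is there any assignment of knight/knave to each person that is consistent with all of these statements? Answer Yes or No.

One consistent assignment: Kai=knight, Gio=knave, Jack=knight, Kobi=knight, Willa=knave.

Yes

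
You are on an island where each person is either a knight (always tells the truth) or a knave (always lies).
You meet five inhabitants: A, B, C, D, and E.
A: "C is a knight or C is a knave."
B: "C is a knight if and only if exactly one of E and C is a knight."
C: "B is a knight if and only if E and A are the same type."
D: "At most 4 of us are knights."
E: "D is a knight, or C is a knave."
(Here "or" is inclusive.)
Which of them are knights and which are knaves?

Knights: A, D, and E. Knaves: B and C.

A (knight): "C is a knight or C is a knave" — True. ✓
B is a knave, so "C is a knight if and only if exactly one of E and C is a knight" must be False — and it is.
C is a knave, so "B is a knight if and only if E and A are the same type" must be False — and it is.
As a knight, D's statement "at most 4 of us are knights" should be True; it is.
As a knight, E's statement "D is a knight, or C is a knave" should be True; it is.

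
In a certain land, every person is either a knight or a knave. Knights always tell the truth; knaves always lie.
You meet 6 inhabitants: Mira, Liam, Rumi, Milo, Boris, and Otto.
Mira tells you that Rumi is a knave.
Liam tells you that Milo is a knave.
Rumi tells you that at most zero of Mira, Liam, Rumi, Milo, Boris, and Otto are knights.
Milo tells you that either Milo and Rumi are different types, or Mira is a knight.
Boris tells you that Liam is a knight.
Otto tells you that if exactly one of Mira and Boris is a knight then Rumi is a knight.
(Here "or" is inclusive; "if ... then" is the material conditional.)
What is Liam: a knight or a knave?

Liam is a knave.

Consistent assignments: {Mira=knight, Liam=knave, Rumi=knave, Milo=knight, Boris=knave, Otto=knave}
In every consistent assignment, Liam is a knave.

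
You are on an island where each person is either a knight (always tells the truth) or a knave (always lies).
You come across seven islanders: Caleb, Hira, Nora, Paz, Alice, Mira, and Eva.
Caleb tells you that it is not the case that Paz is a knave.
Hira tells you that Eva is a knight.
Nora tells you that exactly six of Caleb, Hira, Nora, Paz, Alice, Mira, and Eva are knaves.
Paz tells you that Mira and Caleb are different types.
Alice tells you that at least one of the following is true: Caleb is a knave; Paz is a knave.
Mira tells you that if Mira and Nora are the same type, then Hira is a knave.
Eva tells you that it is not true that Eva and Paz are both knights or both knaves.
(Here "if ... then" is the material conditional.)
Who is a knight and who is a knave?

Caleb is a knave, so "it is not the case that Paz is a knave" must be False — and it is.
Since Hira is a knight, "Eva is a knight" needs to be True, which holds.
Nora is a knave; "exactly six of Caleb, Hira, Nora, Paz, Alice, Mira, and Eva are knaves" is False, as required.
Paz is a knave, so "Mira and Caleb are different types" must be False — and it is.
Alice is a knight; "at least one of the following is true: Caleb is a knave; Paz is a knave" is True, as required.
Mira is a knave; "if Mira and Nora are the same type, then Hira is a knave" is False, as required.
Since Eva is a knight, "it is not true that Eva and Paz are both knights or both knaves" needs to be True, which holds.

Caleb is a knave, Hira is a knight, Nora is a knave, Paz is a knave, Alice is a knight, Mira is a knave, and Eva is a knight.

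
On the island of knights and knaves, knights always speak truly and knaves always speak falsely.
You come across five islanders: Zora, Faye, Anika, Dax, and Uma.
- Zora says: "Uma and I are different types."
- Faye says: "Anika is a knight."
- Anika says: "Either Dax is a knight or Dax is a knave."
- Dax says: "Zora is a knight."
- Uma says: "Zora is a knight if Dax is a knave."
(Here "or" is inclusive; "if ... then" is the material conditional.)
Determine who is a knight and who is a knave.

Zora is a knave, Faye is a knight, Anika is a knight, Dax is a knave, and Uma is a knave.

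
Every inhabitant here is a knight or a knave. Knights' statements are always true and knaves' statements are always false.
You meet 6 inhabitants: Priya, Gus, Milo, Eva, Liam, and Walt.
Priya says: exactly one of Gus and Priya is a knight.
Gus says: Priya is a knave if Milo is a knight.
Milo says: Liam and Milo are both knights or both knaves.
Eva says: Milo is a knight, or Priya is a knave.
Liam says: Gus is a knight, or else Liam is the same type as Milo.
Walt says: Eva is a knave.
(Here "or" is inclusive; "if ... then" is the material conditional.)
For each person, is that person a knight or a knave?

Priya is a knight, and the claim "exactly one of Gus and Priya is a knight" is indeed true.
Since Gus is a knave, "Priya is a knave if Milo is a knight" needs to be false, which holds.
As a knight, Milo's statement "Liam and Milo are both knights or both knaves" should be true; it is.
Eva is a knight, so "Milo is a knight, or Priya is a knave" must be true — and it is.
Liam is a knight, so "Gus is a knight, or else Liam is the same type as Milo" must be true — and it is.
Walt is a knave; "Eva is a knave" is false, as required.

Knights: Priya, Milo, Eva, and Liam. Knaves: Gus and Walt.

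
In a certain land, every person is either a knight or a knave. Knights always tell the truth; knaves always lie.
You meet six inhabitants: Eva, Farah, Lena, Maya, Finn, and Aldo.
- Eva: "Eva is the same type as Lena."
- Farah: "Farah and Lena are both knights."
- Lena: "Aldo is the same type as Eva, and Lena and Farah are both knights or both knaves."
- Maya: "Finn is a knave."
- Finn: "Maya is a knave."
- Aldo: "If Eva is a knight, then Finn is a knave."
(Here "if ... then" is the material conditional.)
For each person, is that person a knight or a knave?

Eva is a knight, Farah is a knight, Lena is a knight, Maya is a knight, Finn is a knave, and Aldo is a knight.

As a knight, Eva's statement "Eva is the same type as Lena" should be True; it is.
Farah is a knight, so "Farah and Lena are both knights" must be True — and it is.
Lena is a knight, and the claim "Aldo is the same type as Eva, and Lena and Farah are both knights or both knaves" is indeed True.
Maya (knight): "Finn is a knave" — True. ✓
Finn is a knave, and the claim "Maya is a knave" is indeed false.
As a knight, Aldo's statement "if Eva is a knight, then Finn is a knave" should be True; it is.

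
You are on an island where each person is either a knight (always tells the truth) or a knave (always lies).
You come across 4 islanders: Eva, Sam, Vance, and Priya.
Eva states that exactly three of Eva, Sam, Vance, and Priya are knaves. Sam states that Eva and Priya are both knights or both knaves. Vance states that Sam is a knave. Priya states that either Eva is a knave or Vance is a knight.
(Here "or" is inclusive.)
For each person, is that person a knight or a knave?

Eva is a knave, Sam is a knave, Vance is a knight, and Priya is a knight.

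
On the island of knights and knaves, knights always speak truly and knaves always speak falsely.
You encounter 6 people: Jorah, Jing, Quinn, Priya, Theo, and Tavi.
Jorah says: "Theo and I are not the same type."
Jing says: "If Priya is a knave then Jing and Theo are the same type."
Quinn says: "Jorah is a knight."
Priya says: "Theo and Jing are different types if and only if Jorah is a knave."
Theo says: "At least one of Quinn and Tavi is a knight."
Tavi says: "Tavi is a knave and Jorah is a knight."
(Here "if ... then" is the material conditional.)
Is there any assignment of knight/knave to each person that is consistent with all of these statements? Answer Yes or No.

Yes

One consistent assignment: Jorah=knave, Jing=knight, Quinn=knave, Priya=knight, Theo=knave, Tavi=knave.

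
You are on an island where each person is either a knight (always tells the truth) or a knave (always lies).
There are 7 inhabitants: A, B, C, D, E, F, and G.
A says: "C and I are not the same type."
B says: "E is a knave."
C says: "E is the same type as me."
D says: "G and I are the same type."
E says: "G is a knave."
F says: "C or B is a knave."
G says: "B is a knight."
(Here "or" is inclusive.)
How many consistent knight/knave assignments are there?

0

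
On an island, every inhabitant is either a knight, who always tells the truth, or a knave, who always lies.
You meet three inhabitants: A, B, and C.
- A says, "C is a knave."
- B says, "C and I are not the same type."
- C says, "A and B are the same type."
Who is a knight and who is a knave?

A is a knight, B is a knave, and C is a knave.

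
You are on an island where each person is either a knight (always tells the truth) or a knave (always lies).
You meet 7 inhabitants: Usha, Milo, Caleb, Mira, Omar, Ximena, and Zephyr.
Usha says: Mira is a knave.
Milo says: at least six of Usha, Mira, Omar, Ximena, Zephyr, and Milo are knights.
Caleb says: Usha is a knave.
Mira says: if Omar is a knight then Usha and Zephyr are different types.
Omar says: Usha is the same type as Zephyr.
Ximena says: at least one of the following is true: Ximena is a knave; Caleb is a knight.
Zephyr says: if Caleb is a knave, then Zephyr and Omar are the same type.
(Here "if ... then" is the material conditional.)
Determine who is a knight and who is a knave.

Knights: Caleb, Mira, Ximena, and Zephyr. Knaves: Usha, Milo, and Omar.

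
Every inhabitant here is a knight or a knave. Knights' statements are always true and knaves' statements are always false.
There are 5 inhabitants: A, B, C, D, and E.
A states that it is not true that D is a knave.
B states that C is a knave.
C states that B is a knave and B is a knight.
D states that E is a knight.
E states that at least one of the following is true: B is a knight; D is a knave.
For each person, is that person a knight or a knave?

Knights: A, B, D, and E. Knaves: C.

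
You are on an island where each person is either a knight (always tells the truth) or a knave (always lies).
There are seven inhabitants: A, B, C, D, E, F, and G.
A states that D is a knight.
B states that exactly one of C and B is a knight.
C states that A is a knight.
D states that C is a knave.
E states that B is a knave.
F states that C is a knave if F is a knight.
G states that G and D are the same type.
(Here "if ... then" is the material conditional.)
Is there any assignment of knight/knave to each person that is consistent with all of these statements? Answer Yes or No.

No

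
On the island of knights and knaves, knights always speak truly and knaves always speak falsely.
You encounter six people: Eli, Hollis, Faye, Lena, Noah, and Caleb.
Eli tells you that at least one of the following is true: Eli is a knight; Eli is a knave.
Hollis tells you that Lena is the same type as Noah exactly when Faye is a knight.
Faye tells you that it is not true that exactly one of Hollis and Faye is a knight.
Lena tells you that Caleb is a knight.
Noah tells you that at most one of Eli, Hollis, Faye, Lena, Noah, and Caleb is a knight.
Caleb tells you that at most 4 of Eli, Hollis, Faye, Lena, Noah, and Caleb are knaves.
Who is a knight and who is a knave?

Eli is a knight, Hollis is a knight, Faye is a knave, Lena is a knight, Noah is a knave, and Caleb is a knight.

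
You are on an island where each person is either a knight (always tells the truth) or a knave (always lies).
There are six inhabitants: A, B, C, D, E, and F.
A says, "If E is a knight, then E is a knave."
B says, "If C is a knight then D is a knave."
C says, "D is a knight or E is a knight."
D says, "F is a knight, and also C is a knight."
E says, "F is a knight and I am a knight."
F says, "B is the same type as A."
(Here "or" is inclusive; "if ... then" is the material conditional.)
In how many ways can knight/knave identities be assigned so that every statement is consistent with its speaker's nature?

Consistent assignments:
  A=knight, B=knight, C=knave, D=knave, E=knave, F=knight
  A=knave, B=knave, C=knight, D=knight, E=knight, F=knight

2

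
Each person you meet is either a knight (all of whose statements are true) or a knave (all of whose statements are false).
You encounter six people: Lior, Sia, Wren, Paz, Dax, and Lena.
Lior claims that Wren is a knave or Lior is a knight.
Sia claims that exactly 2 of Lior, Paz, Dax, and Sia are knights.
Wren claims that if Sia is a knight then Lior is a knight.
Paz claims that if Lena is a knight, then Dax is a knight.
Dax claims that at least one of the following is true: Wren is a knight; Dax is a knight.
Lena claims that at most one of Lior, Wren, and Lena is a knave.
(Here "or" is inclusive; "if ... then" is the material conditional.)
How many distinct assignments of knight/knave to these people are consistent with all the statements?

Consistent assignments:
  Lior=knight, Sia=knave, Wren=knight, Paz=knight, Dax=knight, Lena=knight

1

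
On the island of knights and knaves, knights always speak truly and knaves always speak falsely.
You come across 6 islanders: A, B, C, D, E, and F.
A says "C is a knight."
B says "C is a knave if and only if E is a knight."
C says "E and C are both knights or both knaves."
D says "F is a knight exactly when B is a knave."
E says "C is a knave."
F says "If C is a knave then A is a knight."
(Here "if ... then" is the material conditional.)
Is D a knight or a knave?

D is a knight.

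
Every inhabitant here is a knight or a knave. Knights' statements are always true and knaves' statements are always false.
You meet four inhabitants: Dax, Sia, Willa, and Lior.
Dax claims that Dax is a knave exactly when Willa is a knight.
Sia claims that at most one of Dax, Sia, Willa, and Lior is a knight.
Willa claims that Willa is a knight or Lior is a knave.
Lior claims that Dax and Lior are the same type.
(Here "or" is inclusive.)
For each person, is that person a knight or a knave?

Dax is a knight, and the claim "Dax is a knave exactly when Willa is a knight" is indeed True.
As a knave, Sia's statement "at most one of Dax, Sia, Willa, and Lior is a knight" should be False; it is.
Since Willa is a knave, "Willa is a knight or Lior is a knave" needs to be False, which holds.
Lior is a knight, so "Dax and Lior are the same type" must be True — and it is.

Dax is a knight, Sia is a knave, Willa is a knave, and Lior is a knight.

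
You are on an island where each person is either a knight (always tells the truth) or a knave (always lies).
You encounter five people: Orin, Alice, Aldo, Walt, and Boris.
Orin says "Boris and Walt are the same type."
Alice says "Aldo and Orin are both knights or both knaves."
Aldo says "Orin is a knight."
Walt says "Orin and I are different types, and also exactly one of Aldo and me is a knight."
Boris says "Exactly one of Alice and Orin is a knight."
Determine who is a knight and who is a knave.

Suppose Orin is a knight. Then Orin's statement "Boris and Walt are the same type" would have to be true. Checking the 16 ways to assign the others, none is consistent with every speaker.
(For instance, with Alice=knight, Aldo=knave, Walt=knave, Boris=knight, Orin's claim "Boris and Walt are the same type" comes out false where it would need to be true.)
So Orin must be a knave, making "Boris and Walt are the same type" false. Taking Orin=knave, Alice=knight, Aldo=knave, Walt=knave, Boris=knight, each remaining statement checks out:
  Alice (knight): "Aldo and Orin are both knights or both knaves" — true. ✓
  Aldo (knave): "Orin is a knight" — false. ✓
  Walt (knave): "Orin and I are different types, and also exactly one of Aldo and me is a knight" — false. ✓
  Boris (knight): "exactly one of Alice and Orin is a knight" — true. ✓
This is the unique consistent assignment.

Orin is a knave, Alice is a knight, Aldo is a knave, Walt is a knave, and Boris is a knight.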